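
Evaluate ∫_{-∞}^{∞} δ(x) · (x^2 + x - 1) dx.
-1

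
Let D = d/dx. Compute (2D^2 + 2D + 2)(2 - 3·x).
- 6 x - 2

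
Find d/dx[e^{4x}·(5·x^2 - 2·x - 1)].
2 \left(10 x^{2} + x - 3\right) e^{4 x}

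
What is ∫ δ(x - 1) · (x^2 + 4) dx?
5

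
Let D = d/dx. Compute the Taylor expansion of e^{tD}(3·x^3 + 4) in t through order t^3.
3 t^{3} + 9 t^{2} x + 9 t x^{2} + 3 x^{3} + 4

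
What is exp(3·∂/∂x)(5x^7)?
5 x^{7} + 105 x^{6} + 945 x^{5} + 4725 x^{4} + 14175 x^{3} + 25515 x^{2} + 25515 x + 10935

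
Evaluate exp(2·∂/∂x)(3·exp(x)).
3 e^{x + 2}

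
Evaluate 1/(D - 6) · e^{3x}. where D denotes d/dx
- \frac{e^{3 x}}{3}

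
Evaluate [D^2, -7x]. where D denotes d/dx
-14D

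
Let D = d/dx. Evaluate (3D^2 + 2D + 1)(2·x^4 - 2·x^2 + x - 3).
2 x^{4} + 16 x^{3} + 70 x^{2} - 7 x - 13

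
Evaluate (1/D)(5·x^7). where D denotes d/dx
\frac{5 x^{8}}{8}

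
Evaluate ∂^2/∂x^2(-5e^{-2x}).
- 20 e^{- 2 x}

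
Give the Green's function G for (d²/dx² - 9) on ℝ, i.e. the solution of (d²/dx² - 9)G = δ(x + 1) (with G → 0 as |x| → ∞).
-\frac{e^{-3|x + 1|}}{6}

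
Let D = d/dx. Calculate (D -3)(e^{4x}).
e^{4 x}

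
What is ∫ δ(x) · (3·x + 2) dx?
2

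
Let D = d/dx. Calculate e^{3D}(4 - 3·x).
- 3 x - 5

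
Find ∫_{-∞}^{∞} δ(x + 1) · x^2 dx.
1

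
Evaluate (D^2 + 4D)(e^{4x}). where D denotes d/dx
32 e^{4 x}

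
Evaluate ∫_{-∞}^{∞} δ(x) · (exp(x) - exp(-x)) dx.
0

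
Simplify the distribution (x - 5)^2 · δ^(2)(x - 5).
2\delta(x - 5)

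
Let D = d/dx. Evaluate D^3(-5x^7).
- 1050 x^{4}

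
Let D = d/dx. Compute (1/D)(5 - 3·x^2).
- x^{3} + 5 x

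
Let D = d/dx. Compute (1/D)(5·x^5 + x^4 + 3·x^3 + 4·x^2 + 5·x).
\frac{5 x^{6}}{6} + \frac{x^{5}}{5} + \frac{3 x^{4}}{4} + \frac{4 x^{3}}{3} + \frac{5 x^{2}}{2}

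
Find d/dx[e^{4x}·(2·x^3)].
x^{2} \left(8 x + 6\right) e^{4 x}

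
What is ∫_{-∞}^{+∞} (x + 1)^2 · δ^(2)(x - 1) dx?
2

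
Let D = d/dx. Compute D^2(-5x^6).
- 150 x^{4}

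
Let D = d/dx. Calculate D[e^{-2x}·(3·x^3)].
x^{2} \left(9 - 6 x\right) e^{- 2 x}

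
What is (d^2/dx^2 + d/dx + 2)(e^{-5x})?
22 e^{- 5 x}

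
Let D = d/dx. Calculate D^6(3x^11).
997920 x^{5}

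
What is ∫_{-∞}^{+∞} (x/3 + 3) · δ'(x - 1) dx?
- \frac{1}{3}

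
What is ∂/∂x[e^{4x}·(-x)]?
\left(- 4 x - 1\right) e^{4 x}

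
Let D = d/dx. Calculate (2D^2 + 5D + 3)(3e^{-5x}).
84 e^{- 5 x}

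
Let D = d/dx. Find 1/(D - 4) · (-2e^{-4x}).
\frac{e^{- 4 x}}{4}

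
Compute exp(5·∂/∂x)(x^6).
x^{6} + 30 x^{5} + 375 x^{4} + 2500 x^{3} + 9375 x^{2} + 18750 x + 15625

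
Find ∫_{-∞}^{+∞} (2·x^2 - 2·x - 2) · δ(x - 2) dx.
2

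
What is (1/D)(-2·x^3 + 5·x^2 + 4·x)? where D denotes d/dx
- \frac{x^{4}}{2} + \frac{5 x^{3}}{3} + 2 x^{2}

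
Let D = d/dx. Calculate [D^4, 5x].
20D^{3}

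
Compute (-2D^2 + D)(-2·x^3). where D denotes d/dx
6 x \left(4 - x\right)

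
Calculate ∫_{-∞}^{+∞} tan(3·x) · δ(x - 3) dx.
\tan{\left(9 \right)}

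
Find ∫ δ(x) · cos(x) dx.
1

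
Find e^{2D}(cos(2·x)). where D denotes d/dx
\cos{\left(2 x + 4 \right)}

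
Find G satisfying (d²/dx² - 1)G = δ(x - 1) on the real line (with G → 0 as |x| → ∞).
-\frac{e^{-|x - 1|}}{2}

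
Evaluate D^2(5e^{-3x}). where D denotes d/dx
45 e^{- 3 x}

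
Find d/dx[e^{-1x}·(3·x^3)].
3 x^{2} \left(3 - x\right) e^{- x}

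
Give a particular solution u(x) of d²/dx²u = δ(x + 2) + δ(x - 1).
\frac{|x + 2|}{2} + \frac{|x - 1|}{2}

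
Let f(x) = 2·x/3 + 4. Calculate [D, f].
\frac{2}{3}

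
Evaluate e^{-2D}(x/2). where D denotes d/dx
\frac{x}{2} - 1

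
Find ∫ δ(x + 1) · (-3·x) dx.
3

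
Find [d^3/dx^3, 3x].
9\frac{d^{2}}{dx^{2}}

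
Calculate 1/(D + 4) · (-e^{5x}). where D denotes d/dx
- \frac{e^{5 x}}{9}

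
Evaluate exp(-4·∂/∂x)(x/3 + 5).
\frac{x}{3} + \frac{11}{3}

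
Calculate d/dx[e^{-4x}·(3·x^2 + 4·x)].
2 \left(- 6 x^{2} - 5 x + 2\right) e^{- 4 x}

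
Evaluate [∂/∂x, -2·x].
-2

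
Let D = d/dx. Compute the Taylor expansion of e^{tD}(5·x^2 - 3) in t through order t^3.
5 t^{2} + 10 t x + 5 x^{2} - 3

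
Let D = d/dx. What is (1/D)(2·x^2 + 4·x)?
\frac{2 x^{3}}{3} + 2 x^{2}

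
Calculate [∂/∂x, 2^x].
2^{x} \log{\left(2 \right)}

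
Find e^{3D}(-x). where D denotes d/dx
- x - 3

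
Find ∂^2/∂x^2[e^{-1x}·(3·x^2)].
3 \left(x^{2} - 4 x + 2\right) e^{- x}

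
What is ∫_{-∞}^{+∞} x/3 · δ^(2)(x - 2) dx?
0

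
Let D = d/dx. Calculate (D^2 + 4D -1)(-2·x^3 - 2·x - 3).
2 x^{3} - 24 x^{2} - 10 x - 5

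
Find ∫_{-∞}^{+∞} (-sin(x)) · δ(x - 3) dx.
- \sin{\left(3 \right)}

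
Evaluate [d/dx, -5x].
-5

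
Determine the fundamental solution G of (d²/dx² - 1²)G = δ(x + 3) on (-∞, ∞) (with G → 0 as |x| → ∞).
-\frac{e^{-|x + 3|}}{2}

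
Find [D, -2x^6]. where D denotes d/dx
- 12 x^{5}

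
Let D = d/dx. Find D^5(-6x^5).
-720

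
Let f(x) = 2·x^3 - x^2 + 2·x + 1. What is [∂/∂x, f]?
6 x^{2} - 2 x + 2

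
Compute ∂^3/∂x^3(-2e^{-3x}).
54 e^{- 3 x}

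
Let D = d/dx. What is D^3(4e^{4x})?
256 e^{4 x}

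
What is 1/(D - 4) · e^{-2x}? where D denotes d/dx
- \frac{e^{- 2 x}}{6}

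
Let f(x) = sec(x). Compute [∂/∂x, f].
\tan{\left(x \right)} \sec{\left(x \right)}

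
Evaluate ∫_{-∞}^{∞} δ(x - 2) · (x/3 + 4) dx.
\frac{14}{3}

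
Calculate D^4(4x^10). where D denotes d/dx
20160 x^{6}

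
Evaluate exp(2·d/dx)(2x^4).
2 x^{4} + 16 x^{3} + 48 x^{2} + 64 x + 32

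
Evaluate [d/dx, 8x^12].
96 x^{11}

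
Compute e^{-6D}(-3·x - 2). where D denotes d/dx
16 - 3 x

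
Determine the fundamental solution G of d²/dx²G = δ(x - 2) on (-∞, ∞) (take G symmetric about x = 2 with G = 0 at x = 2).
\frac{|x - 2|}{2}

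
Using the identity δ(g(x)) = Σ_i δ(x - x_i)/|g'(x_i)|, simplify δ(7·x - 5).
\frac{\delta(x - 5/7)}{7}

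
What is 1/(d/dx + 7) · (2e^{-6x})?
2 e^{- 6 x}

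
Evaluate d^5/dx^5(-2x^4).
0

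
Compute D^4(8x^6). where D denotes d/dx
2880 x^{2}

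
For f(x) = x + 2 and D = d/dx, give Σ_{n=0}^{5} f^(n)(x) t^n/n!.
t + x + 2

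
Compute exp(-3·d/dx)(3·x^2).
3 x^{2} - 18 x + 27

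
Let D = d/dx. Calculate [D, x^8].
8 x^{7}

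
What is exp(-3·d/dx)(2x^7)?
2 x^{7} - 42 x^{6} + 378 x^{5} - 1890 x^{4} + 5670 x^{3} - 10206 x^{2} + 10206 x - 4374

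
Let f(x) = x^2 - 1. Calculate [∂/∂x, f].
2 x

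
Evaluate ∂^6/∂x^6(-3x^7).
- 15120 x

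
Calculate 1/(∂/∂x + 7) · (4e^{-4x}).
\frac{4 e^{- 4 x}}{3}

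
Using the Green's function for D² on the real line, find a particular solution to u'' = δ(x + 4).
\frac{|x + 4|}{2}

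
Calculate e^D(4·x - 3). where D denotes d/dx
4 x + 1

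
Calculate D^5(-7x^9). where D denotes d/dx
- 105840 x^{4}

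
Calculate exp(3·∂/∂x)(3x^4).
3 x^{4} + 36 x^{3} + 162 x^{2} + 324 x + 243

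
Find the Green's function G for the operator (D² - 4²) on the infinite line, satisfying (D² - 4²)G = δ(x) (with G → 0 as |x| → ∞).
-\frac{e^{-4|x|}}{8}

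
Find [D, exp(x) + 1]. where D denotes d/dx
e^{x}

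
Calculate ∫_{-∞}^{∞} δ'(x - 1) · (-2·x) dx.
2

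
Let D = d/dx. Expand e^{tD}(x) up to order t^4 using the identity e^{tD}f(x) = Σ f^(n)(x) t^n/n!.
t + x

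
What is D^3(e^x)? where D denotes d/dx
e^{x}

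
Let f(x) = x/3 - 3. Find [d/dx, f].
\frac{1}{3}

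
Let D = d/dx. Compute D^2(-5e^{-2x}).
- 20 e^{- 2 x}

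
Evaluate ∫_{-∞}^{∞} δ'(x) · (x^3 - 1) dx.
0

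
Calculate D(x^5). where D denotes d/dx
5 x^{4}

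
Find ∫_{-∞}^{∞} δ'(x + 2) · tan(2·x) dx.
- 2 \tan^{2}{\left(4 \right)} - 2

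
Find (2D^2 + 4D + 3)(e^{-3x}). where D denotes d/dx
9 e^{- 3 x}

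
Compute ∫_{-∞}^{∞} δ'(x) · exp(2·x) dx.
-2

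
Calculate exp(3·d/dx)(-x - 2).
- x - 5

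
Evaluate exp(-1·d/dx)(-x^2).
- x^{2} + 2 x - 1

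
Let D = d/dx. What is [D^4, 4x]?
16D^{3}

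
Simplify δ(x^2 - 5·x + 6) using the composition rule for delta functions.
\frac{\delta(x - 3) + \delta(x - 2)}{1}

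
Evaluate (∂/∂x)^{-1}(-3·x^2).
- x^{3}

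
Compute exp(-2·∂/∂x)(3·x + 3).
3 x - 3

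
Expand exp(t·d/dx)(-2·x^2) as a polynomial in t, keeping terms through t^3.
- 2 t^{2} - 4 t x - 2 x^{2}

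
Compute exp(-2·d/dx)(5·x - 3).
5 x - 13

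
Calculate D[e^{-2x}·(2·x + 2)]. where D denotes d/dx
2 \left(- 2 x - 1\right) e^{- 2 x}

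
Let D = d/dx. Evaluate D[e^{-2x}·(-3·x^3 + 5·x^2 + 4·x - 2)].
\left(6 x^{3} - 19 x^{2} + 2 x + 8\right) e^{- 2 x}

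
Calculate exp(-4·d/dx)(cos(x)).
\cos{\left(x - 4 \right)}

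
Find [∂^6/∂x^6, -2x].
-12\frac{d^{5}}{dx^{5}}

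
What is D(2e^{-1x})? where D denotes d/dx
- 2 e^{- x}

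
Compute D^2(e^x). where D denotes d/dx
e^{x}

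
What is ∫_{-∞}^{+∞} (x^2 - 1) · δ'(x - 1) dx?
-2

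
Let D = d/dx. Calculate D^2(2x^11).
220 x^{9}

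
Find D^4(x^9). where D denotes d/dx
3024 x^{5}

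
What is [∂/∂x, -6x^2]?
- 12 x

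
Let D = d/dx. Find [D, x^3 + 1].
3 x^{2}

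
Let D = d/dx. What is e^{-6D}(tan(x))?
\tan{\left(x - 6 \right)}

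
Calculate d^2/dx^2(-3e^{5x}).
- 75 e^{5 x}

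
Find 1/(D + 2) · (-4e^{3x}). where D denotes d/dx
- \frac{4 e^{3 x}}{5}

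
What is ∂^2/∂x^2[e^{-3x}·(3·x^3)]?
9 x \left(3 x^{2} - 6 x + 2\right) e^{- 3 x}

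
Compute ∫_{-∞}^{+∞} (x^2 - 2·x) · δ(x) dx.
0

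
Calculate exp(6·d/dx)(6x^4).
6 x^{4} + 144 x^{3} + 1296 x^{2} + 5184 x + 7776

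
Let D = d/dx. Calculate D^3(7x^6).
840 x^{3}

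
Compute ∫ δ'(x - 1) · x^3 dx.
-3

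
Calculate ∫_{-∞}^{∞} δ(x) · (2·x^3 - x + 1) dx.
1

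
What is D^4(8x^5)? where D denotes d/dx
960 x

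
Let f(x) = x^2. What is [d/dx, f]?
2 x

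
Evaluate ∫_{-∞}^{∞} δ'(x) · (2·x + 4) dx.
-2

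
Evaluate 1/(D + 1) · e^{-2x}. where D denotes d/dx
- e^{- 2 x}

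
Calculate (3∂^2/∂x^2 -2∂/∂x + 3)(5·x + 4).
15 x + 2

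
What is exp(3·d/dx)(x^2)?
x^{2} + 6 x + 9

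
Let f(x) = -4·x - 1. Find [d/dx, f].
-4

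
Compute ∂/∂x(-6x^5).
- 30 x^{4}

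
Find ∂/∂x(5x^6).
30 x^{5}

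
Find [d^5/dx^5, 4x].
20\frac{d^{4}}{dx^{4}}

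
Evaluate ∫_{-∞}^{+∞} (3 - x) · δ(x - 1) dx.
2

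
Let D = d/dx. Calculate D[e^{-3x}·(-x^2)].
x \left(3 x - 2\right) e^{- 3 x}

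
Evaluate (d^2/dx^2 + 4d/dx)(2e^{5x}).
90 e^{5 x}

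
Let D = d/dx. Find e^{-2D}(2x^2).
2 x^{2} - 8 x + 8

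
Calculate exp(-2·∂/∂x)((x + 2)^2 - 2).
x^{2} - 2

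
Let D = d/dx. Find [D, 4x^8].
32 x^{7}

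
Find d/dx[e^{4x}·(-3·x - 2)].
\left(- 12 x - 11\right) e^{4 x}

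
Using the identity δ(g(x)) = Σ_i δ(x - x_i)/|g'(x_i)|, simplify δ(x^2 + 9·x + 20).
\frac{\delta(x + 5) + \delta(x + 4)}{1}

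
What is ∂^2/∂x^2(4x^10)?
360 x^{8}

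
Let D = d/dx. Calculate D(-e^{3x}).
- 3 e^{3 x}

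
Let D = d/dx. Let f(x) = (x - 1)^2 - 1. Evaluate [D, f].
2 x - 2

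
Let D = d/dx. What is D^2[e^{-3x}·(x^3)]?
3 x \left(3 x^{2} - 6 x + 2\right) e^{- 3 x}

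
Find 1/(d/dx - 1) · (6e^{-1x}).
- 3 e^{- x}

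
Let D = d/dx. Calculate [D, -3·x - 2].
-3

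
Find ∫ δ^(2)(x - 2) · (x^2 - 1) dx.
2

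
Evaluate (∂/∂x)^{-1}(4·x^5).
\frac{2 x^{6}}{3}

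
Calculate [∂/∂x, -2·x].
-2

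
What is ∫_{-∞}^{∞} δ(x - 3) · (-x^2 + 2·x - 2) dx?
-5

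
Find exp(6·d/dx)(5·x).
5 x + 30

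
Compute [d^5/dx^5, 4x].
20\frac{d^{4}}{dx^{4}}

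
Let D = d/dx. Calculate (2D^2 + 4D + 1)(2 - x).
- x - 2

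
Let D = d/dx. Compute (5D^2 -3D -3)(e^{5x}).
107 e^{5 x}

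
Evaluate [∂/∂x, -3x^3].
- 9 x^{2}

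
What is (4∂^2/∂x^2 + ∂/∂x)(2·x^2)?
4 x + 16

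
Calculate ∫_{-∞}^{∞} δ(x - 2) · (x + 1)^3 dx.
27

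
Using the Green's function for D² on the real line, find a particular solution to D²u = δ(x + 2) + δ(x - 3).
\frac{|x + 2|}{2} + \frac{|x - 3|}{2}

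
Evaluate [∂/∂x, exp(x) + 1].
e^{x}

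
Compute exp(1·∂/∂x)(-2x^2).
- 2 x^{2} - 4 x - 2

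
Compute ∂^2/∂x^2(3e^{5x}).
75 e^{5 x}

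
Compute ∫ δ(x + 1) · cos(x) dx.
\cos{\left(1 \right)}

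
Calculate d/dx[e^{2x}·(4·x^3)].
x^{2} \left(8 x + 12\right) e^{2 x}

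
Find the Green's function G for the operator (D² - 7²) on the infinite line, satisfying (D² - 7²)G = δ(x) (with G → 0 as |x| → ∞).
-\frac{e^{-7|x|}}{14}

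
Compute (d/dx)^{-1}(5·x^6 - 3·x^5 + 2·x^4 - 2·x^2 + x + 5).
\frac{5 x^{7}}{7} - \frac{x^{6}}{2} + \frac{2 x^{5}}{5} - \frac{2 x^{3}}{3} + \frac{x^{2}}{2} + 5 x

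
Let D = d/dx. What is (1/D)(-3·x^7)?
- \frac{3 x^{8}}{8}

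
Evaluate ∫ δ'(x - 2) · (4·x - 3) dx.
-4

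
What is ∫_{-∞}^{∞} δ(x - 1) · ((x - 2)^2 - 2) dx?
-1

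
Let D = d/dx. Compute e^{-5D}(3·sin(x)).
3 \sin{\left(x - 5 \right)}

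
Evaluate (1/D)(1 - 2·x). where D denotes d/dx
- x^{2} + x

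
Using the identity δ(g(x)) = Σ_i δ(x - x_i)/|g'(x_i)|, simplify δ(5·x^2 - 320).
\frac{\delta(x - 8) + \delta(x + 8)}{80}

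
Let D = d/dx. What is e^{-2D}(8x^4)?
8 x^{4} - 64 x^{3} + 192 x^{2} - 256 x + 128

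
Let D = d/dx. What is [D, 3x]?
3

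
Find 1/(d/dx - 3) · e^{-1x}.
- \frac{e^{- x}}{4}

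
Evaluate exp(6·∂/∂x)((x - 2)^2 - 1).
x^{2} + 8 x + 15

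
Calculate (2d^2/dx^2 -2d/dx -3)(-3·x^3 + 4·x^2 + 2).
9 x^{3} + 6 x^{2} - 52 x + 10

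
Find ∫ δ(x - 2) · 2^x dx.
4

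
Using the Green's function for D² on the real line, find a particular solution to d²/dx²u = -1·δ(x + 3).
-\frac{|x + 3|}{2}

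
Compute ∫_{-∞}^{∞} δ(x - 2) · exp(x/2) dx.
e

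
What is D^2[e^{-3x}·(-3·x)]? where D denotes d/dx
9 \left(2 - 3 x\right) e^{- 3 x}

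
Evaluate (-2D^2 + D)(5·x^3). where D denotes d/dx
15 x \left(x - 4\right)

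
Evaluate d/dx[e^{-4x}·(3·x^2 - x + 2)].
\left(- 12 x^{2} + 10 x - 9\right) e^{- 4 x}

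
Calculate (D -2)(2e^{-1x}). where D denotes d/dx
- 6 e^{- x}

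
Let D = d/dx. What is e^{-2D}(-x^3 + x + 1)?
- x^{3} + 6 x^{2} - 11 x + 7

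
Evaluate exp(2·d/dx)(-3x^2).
- 3 x^{2} - 12 x - 12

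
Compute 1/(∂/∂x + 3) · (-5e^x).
- \frac{5 e^{x}}{4}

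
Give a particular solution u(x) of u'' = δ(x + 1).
\frac{|x + 1|}{2}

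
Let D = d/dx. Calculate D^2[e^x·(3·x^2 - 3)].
3 \left(x^{2} + 4 x + 1\right) e^{x}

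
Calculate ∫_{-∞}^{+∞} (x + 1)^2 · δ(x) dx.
1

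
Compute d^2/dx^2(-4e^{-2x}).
- 16 e^{- 2 x}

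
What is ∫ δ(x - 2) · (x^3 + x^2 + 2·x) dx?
16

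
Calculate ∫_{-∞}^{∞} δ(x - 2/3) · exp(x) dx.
e^{\frac{2}{3}}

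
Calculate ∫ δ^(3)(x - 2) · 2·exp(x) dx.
- 2 e^{2}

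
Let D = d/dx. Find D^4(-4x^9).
- 12096 x^{5}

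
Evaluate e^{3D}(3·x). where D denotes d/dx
3 x + 9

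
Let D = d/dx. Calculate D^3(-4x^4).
- 96 x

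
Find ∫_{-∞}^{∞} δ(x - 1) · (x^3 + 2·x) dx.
3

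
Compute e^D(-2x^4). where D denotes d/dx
- 2 x^{4} - 8 x^{3} - 12 x^{2} - 8 x - 2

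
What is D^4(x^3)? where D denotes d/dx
0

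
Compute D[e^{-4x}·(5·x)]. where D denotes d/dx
5 \left(1 - 4 x\right) e^{- 4 x}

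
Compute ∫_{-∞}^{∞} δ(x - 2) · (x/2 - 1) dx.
0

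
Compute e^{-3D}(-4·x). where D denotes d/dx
12 - 4 x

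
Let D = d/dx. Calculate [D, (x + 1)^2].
2 x + 2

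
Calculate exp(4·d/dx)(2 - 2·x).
- 2 x - 6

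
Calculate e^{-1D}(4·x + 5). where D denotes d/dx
4 x + 1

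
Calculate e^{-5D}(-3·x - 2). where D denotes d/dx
13 - 3 x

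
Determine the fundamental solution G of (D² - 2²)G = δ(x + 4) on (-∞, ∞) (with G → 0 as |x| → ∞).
-\frac{e^{-2|x + 4|}}{4}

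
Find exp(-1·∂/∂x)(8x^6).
8 x^{6} - 48 x^{5} + 120 x^{4} - 160 x^{3} + 120 x^{2} - 48 x + 8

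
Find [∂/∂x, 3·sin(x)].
3 \cos{\left(x \right)}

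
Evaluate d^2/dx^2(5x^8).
280 x^{6}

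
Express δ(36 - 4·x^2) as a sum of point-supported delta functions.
\frac{\delta(x - 3) + \delta(x + 3)}{24}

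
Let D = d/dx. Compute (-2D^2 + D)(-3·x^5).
15 x^{3} \left(8 - x\right)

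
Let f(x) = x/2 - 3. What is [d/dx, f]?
\frac{1}{2}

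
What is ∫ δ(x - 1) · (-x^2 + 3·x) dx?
2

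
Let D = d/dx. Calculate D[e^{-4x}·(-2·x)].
2 \left(4 x - 1\right) e^{- 4 x}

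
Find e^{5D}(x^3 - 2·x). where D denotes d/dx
x^{3} + 15 x^{2} + 73 x + 115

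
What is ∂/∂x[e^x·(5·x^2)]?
5 x \left(x + 2\right) e^{x}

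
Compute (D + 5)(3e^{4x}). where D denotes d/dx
27 e^{4 x}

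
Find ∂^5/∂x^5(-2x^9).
- 30240 x^{4}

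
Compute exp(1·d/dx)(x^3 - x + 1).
x^{3} + 3 x^{2} + 2 x + 1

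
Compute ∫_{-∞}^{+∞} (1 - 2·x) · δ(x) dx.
1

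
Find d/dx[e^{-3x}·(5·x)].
5 \left(1 - 3 x\right) e^{- 3 x}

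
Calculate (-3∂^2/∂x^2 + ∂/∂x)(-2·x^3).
6 x \left(6 - x\right)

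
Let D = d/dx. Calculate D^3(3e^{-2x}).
- 24 e^{- 2 x}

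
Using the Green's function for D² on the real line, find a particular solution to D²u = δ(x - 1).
\frac{|x - 1|}{2}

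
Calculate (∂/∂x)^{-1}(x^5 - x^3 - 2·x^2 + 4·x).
\frac{x^{6}}{6} - \frac{x^{4}}{4} - \frac{2 x^{3}}{3} + 2 x^{2}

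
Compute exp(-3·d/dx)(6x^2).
6 x^{2} - 36 x + 54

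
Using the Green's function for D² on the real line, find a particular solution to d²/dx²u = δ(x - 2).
\frac{|x - 2|}{2}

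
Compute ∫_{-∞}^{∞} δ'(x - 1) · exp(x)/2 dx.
- \frac{e}{2}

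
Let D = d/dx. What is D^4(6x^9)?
18144 x^{5}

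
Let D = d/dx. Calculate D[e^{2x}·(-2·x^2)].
4 x \left(- x - 1\right) e^{2 x}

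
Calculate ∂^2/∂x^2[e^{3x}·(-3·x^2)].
\left(- 27 x^{2} - 36 x - 6\right) e^{3 x}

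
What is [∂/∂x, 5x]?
5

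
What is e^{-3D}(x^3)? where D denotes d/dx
x^{3} - 9 x^{2} + 27 x - 27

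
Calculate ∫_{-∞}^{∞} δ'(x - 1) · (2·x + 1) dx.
-2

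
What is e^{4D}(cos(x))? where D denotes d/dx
\cos{\left(x + 4 \right)}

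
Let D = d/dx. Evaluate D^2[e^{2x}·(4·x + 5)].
\left(16 x + 36\right) e^{2 x}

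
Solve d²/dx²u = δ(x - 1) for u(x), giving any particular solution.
\frac{|x - 1|}{2}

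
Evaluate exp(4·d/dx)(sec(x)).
\sec{\left(x + 4 \right)}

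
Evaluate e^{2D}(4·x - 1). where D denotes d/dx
4 x + 7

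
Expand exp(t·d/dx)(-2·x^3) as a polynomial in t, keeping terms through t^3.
- 2 t^{3} - 6 t^{2} x - 6 t x^{2} - 2 x^{3}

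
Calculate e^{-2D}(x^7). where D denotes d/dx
x^{7} - 14 x^{6} + 84 x^{5} - 280 x^{4} + 560 x^{3} - 672 x^{2} + 448 x - 128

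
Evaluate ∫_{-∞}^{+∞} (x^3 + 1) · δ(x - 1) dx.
2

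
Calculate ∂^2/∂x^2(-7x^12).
- 924 x^{10}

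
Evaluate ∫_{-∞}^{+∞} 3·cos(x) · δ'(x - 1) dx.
3 \sin{\left(1 \right)}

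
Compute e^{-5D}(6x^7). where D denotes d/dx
6 x^{7} - 210 x^{6} + 3150 x^{5} - 26250 x^{4} + 131250 x^{3} - 393750 x^{2} + 656250 x - 468750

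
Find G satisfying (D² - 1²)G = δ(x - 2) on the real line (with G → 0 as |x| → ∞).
-\frac{e^{-|x - 2|}}{2}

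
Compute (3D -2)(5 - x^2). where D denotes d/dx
2 x^{2} - 6 x - 10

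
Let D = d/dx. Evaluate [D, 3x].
3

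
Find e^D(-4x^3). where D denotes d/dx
- 4 x^{3} - 12 x^{2} - 12 x - 4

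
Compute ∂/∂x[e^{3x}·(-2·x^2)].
2 x \left(- 3 x - 2\right) e^{3 x}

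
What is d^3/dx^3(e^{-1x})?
- e^{- x}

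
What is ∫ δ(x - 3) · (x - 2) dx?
1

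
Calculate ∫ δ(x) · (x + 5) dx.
5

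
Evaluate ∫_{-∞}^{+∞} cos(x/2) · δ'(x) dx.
0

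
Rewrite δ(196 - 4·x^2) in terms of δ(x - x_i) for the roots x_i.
\frac{\delta(x - 7) + \delta(x + 7)}{56}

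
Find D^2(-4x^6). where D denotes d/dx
- 120 x^{4}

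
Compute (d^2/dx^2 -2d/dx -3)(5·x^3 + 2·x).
- 15 x^{3} - 30 x^{2} + 24 x - 4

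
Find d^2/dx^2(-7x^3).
- 42 x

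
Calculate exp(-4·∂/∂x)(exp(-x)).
e^{4 - x}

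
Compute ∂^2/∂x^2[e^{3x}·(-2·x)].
\left(- 18 x - 12\right) e^{3 x}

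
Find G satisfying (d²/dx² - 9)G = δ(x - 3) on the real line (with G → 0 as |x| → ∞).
-\frac{e^{-3|x - 3|}}{6}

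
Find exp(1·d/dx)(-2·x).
- 2 x - 2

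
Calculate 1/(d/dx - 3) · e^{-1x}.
- \frac{e^{- x}}{4}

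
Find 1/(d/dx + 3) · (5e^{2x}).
e^{2 x}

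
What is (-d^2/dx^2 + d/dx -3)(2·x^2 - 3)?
- 6 x^{2} + 4 x + 5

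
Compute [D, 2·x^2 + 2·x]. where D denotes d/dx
4 x + 2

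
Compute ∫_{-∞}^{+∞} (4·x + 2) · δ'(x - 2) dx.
-4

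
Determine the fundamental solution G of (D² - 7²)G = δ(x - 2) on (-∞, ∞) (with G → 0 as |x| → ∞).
-\frac{e^{-7|x - 2|}}{14}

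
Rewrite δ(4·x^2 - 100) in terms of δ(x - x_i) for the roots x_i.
\frac{\delta(x - 5) + \delta(x + 5)}{40}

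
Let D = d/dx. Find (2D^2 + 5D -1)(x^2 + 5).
- x^{2} + 10 x - 1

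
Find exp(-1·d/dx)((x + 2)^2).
x^{2} + 2 x + 1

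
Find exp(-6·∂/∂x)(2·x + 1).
2 x - 11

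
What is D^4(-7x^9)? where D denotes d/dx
- 21168 x^{5}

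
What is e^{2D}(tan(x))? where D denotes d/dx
\tan{\left(x + 2 \right)}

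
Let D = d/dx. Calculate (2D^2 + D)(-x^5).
5 x^{3} \left(- x - 8\right)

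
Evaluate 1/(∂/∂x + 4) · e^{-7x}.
- \frac{e^{- 7 x}}{3}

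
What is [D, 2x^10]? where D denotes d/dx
20 x^{9}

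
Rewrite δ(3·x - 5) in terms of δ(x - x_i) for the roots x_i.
\frac{\delta(x - 5/3)}{3}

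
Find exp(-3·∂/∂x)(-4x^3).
- 4 x^{3} + 36 x^{2} - 108 x + 108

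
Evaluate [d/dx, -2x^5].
- 10 x^{4}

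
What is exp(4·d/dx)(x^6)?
x^{6} + 24 x^{5} + 240 x^{4} + 1280 x^{3} + 3840 x^{2} + 6144 x + 4096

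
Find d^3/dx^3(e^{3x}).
27 e^{3 x}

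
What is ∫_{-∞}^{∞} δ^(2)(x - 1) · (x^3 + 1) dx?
6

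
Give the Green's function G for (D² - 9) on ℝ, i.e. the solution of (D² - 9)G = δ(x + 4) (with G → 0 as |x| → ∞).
-\frac{e^{-3|x + 4|}}{6}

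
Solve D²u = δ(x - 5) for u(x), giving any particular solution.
\frac{|x - 5|}{2}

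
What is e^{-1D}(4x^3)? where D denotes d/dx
4 x^{3} - 12 x^{2} + 12 x - 4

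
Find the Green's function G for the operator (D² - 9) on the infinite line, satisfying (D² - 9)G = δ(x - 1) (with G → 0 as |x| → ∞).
-\frac{e^{-3|x - 1|}}{6}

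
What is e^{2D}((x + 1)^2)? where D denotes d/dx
x^{2} + 6 x + 9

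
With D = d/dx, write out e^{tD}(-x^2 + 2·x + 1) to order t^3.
- t^{2} - 2 t \left(x - 1\right) - x^{2} + 2 x + 1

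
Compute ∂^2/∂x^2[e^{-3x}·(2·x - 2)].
6 \left(3 x - 5\right) e^{- 3 x}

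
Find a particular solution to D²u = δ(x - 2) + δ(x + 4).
\frac{|x - 2|}{2} + \frac{|x + 4|}{2}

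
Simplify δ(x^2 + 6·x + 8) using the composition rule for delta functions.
\frac{\delta(x + 4) + \delta(x + 2)}{2}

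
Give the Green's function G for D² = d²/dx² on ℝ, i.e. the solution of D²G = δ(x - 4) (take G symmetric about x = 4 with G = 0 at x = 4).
\frac{|x - 4|}{2}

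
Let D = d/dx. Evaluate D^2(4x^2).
8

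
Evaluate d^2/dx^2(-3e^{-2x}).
- 12 e^{- 2 x}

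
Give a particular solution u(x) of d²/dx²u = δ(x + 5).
\frac{|x + 5|}{2}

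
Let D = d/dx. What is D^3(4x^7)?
840 x^{4}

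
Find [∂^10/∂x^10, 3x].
30\frac{d^{9}}{dx^{9}}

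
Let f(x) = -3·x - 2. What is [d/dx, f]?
-3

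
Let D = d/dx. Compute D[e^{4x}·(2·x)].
\left(8 x + 2\right) e^{4 x}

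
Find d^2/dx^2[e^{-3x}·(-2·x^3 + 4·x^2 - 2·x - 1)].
\left(- 18 x^{3} + 72 x^{2} - 78 x + 11\right) e^{- 3 x}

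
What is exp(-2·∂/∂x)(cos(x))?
\cos{\left(x - 2 \right)}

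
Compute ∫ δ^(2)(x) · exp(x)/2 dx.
\frac{1}{2}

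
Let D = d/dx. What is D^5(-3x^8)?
- 20160 x^{3}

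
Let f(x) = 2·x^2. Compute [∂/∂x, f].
4 x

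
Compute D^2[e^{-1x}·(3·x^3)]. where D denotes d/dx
3 x \left(x^{2} - 6 x + 6\right) e^{- x}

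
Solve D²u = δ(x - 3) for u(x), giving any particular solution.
\frac{|x - 3|}{2}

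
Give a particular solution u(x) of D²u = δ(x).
\frac{|x|}{2}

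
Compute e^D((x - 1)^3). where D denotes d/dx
x^{3}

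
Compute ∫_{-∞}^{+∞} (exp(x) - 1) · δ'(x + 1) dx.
- \frac{1}{e}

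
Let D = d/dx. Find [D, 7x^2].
14 x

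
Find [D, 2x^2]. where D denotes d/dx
4 x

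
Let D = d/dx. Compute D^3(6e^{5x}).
750 e^{5 x}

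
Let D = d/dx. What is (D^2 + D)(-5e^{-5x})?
- 100 e^{- 5 x}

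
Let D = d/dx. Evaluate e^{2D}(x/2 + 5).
\frac{x}{2} + 6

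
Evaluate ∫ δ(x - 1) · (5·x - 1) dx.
4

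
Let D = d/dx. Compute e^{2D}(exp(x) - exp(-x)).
2 \sinh{\left(x + 2 \right)}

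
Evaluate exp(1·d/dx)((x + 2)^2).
x^{2} + 6 x + 9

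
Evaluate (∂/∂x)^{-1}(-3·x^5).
- \frac{x^{6}}{2}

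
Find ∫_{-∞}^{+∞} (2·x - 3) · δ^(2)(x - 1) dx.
0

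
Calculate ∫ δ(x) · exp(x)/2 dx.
\frac{1}{2}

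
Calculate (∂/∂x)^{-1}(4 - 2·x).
- x^{2} + 4 x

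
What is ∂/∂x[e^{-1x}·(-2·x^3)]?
2 x^{2} \left(x - 3\right) e^{- x}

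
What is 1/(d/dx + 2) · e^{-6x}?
- \frac{e^{- 6 x}}{4}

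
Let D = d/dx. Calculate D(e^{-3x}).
- 3 e^{- 3 x}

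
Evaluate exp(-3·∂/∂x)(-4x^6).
- 4 x^{6} + 72 x^{5} - 540 x^{4} + 2160 x^{3} - 4860 x^{2} + 5832 x - 2916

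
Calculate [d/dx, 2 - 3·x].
-3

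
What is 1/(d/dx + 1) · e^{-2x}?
- e^{- 2 x}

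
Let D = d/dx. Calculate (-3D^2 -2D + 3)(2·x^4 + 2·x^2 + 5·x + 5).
6 x^{4} - 16 x^{3} - 66 x^{2} + 7 x - 7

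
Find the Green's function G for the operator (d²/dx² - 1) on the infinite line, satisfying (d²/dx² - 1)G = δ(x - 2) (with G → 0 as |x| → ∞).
-\frac{e^{-|x - 2|}}{2}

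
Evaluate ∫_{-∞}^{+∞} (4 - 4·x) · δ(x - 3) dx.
-8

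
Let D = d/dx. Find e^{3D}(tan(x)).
\tan{\left(x + 3 \right)}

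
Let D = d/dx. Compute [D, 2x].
2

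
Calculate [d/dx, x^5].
5 x^{4}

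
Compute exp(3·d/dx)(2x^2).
2 x^{2} + 12 x + 18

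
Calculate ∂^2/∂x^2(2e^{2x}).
8 e^{2 x}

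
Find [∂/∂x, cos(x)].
- \sin{\left(x \right)}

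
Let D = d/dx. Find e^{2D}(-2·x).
- 2 x - 4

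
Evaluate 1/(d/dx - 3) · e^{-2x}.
- \frac{e^{- 2 x}}{5}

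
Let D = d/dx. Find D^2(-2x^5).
- 40 x^{3}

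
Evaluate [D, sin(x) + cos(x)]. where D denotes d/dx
- \sin{\left(x \right)} + \cos{\left(x \right)}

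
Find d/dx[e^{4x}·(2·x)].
\left(8 x + 2\right) e^{4 x}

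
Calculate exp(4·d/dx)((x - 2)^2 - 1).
x^{2} + 4 x + 3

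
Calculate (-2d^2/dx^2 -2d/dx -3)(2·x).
- 6 x - 4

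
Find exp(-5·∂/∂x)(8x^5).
8 x^{5} - 200 x^{4} + 2000 x^{3} - 10000 x^{2} + 25000 x - 25000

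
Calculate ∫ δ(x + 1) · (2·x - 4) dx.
-6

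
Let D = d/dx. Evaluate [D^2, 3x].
6D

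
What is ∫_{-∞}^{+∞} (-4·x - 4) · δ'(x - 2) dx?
4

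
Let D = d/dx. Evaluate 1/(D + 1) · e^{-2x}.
- e^{- 2 x}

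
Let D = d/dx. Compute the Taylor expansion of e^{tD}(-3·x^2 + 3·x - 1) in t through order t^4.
- 3 t^{2} - 3 t \left(2 x - 1\right) - 3 x^{2} + 3 x - 1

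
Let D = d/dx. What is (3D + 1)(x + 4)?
x + 7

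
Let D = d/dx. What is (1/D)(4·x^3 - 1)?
x^{4} - x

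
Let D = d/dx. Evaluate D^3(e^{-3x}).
- 27 e^{- 3 x}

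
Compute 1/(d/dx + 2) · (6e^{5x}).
\frac{6 e^{5 x}}{7}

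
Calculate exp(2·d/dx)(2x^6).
2 x^{6} + 24 x^{5} + 120 x^{4} + 320 x^{3} + 480 x^{2} + 384 x + 128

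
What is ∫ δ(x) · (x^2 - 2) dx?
-2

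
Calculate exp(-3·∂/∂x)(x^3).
x^{3} - 9 x^{2} + 27 x - 27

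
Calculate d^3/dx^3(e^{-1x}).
- e^{- x}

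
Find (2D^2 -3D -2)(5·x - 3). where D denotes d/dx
- 10 x - 9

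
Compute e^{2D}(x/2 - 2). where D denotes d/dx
\frac{x}{2} - 1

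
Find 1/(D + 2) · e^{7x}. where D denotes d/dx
\frac{e^{7 x}}{9}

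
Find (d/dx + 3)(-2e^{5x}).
- 16 e^{5 x}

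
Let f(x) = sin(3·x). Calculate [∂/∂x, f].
3 \cos{\left(3 x \right)}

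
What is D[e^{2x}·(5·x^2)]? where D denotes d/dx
10 x \left(x + 1\right) e^{2 x}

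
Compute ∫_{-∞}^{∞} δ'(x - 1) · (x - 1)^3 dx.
0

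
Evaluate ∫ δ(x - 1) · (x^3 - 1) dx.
0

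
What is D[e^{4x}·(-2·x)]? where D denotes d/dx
\left(- 8 x - 2\right) e^{4 x}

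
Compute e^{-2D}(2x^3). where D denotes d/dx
2 x^{3} - 12 x^{2} + 24 x - 16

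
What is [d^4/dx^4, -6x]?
-24\frac{d^{3}}{dx^{3}}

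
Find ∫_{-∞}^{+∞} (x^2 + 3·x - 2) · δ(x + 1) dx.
-4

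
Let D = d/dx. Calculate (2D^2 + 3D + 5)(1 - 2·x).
- 10 x - 1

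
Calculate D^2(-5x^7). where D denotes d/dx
- 210 x^{5}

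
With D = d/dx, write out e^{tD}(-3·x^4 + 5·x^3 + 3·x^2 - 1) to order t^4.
- 3 t^{4} + t^{3} \left(5 - 12 x\right) + t^{2} \left(- 18 x^{2} + 15 x + 3\right) + 3 t x \left(- 4 x^{2} + 5 x + 2\right) - 3 x^{4} + 5 x^{3} + 3 x^{2} - 1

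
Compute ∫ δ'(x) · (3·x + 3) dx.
-3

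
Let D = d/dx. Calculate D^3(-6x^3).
-36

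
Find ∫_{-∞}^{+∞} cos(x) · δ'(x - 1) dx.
\sin{\left(1 \right)}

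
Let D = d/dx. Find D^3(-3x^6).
- 360 x^{3}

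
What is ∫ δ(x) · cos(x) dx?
1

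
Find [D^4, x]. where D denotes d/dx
4D^{3}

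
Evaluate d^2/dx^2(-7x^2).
-14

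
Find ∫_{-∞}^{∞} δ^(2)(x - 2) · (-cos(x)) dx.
\cos{\left(2 \right)}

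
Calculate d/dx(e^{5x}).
5 e^{5 x}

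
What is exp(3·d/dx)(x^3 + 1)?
x^{3} + 9 x^{2} + 27 x + 28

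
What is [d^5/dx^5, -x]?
-5\frac{d^{4}}{dx^{4}}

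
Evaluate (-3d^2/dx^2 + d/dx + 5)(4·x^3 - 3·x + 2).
20 x^{3} + 12 x^{2} - 87 x + 7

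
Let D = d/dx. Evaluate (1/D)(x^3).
\frac{x^{4}}{4}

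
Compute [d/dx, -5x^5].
- 25 x^{4}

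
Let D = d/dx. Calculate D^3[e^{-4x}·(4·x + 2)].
64 \left(1 - 4 x\right) e^{- 4 x}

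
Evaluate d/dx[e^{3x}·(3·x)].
\left(9 x + 3\right) e^{3 x}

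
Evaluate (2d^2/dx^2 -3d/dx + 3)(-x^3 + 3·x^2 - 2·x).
- 3 x^{3} + 18 x^{2} - 36 x + 18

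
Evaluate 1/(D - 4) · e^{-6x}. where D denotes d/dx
- \frac{e^{- 6 x}}{10}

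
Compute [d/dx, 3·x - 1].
3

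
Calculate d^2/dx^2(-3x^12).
- 396 x^{10}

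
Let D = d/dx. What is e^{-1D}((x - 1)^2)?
x^{2} - 4 x + 4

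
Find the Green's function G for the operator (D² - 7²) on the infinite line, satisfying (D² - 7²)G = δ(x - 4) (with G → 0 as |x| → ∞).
-\frac{e^{-7|x - 4|}}{14}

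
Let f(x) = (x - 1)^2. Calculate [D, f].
2 x - 2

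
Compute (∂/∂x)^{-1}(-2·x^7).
- \frac{x^{8}}{4}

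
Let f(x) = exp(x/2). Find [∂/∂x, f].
\frac{e^{\frac{x}{2}}}{2}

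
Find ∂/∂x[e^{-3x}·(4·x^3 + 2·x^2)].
2 x \left(- 6 x^{2} + 3 x + 2\right) e^{- 3 x}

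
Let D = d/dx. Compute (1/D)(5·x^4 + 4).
x^{5} + 4 x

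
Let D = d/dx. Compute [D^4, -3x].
-12D^{3}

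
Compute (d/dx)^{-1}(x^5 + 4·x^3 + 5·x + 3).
\frac{x^{6}}{6} + x^{4} + \frac{5 x^{2}}{2} + 3 x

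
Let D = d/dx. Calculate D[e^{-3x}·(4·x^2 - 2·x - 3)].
\left(- 12 x^{2} + 14 x + 7\right) e^{- 3 x}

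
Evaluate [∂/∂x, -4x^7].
- 28 x^{6}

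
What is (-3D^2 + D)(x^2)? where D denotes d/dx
2 x - 6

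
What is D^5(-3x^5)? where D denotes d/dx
-360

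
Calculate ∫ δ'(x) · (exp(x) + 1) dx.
-1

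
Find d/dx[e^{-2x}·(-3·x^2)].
6 x \left(x - 1\right) e^{- 2 x}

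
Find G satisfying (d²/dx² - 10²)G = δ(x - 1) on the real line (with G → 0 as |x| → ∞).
-\frac{e^{-10|x - 1|}}{20}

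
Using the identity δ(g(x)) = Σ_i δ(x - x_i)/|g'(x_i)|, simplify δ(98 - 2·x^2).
\frac{\delta(x - 7) + \delta(x + 7)}{28}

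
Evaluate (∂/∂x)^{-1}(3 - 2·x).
- x^{2} + 3 x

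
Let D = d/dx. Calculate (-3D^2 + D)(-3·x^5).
15 x^{3} \left(12 - x\right)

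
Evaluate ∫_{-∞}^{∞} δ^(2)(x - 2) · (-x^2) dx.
-2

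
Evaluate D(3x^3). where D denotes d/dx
9 x^{2}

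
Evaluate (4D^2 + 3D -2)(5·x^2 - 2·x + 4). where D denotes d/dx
- 10 x^{2} + 34 x + 26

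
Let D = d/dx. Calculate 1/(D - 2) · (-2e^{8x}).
- \frac{e^{8 x}}{3}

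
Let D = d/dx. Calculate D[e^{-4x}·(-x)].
\left(4 x - 1\right) e^{- 4 x}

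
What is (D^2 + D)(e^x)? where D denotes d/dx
2 e^{x}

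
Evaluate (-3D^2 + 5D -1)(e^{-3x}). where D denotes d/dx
- 43 e^{- 3 x}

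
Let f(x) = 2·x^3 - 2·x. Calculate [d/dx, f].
6 x^{2} - 2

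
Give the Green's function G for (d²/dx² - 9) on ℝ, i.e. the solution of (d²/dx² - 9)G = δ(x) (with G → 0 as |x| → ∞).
-\frac{e^{-3|x|}}{6}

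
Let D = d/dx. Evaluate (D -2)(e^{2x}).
0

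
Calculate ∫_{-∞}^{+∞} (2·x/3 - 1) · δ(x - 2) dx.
\frac{1}{3}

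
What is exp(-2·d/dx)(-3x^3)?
- 3 x^{3} + 18 x^{2} - 36 x + 24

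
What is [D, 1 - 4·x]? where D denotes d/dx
-4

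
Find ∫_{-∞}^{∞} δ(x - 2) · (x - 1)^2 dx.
1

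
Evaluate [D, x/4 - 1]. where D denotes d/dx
\frac{1}{4}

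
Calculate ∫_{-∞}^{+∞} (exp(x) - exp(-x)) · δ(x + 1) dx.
- 2 \sinh{\left(1 \right)}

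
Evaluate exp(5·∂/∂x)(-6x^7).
- 6 x^{7} - 210 x^{6} - 3150 x^{5} - 26250 x^{4} - 131250 x^{3} - 393750 x^{2} - 656250 x - 468750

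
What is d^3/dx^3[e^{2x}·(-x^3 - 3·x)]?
\left(- 8 x^{3} - 36 x^{2} - 60 x - 42\right) e^{2 x}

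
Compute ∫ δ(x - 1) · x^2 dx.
1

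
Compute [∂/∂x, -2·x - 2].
-2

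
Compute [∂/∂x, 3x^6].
18 x^{5}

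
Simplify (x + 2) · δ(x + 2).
0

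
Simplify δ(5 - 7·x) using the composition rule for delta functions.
\frac{\delta(x - 5/7)}{7}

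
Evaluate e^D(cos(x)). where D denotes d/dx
\cos{\left(x + 1 \right)}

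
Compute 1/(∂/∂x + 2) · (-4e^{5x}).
- \frac{4 e^{5 x}}{7}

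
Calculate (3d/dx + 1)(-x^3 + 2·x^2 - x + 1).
- x^{3} - 7 x^{2} + 11 x - 2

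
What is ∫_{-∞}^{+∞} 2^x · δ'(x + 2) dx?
- \frac{\log{\left(2 \right)}}{4}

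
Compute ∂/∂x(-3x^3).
- 9 x^{2}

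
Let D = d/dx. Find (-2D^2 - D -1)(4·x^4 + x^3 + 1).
- 4 x^{4} - 17 x^{3} - 99 x^{2} - 12 x - 1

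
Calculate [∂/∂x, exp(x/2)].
\frac{e^{\frac{x}{2}}}{2}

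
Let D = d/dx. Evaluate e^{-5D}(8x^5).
8 x^{5} - 200 x^{4} + 2000 x^{3} - 10000 x^{2} + 25000 x - 25000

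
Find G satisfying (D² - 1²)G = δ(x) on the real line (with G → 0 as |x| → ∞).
-\frac{e^{-|x|}}{2}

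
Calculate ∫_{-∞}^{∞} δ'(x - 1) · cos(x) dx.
\sin{\left(1 \right)}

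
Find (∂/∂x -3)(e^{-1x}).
- 4 e^{- x}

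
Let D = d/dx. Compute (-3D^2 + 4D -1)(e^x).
0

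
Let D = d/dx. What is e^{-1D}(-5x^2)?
- 5 x^{2} + 10 x - 5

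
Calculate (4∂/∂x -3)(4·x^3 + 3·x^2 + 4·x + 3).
- 12 x^{3} + 39 x^{2} + 12 x + 7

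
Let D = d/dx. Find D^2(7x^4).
84 x^{2}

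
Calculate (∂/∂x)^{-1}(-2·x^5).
- \frac{x^{6}}{3}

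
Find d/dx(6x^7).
42 x^{6}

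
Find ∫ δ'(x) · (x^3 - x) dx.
1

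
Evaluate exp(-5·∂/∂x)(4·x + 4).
4 x - 16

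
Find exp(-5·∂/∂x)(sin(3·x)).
\sin{\left(3 x - 15 \right)}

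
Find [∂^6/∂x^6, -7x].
-42\frac{d^{5}}{dx^{5}}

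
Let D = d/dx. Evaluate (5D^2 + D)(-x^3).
3 x \left(- x - 10\right)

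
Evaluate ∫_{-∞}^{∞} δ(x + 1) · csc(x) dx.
- \csc{\left(1 \right)}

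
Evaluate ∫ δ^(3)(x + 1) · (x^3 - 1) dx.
-6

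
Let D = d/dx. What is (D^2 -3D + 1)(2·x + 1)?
2 x - 5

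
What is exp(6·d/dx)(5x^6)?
5 x^{6} + 180 x^{5} + 2700 x^{4} + 21600 x^{3} + 97200 x^{2} + 233280 x + 233280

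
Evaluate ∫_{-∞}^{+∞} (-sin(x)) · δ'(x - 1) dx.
\cos{\left(1 \right)}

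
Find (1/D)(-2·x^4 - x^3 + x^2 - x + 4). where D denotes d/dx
- \frac{2 x^{5}}{5} - \frac{x^{4}}{4} + \frac{x^{3}}{3} - \frac{x^{2}}{2} + 4 x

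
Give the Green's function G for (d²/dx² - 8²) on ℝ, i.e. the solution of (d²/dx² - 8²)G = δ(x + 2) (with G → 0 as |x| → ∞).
-\frac{e^{-8|x + 2|}}{16}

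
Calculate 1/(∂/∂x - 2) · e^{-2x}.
- \frac{e^{- 2 x}}{4}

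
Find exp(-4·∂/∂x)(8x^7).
8 x^{7} - 224 x^{6} + 2688 x^{5} - 17920 x^{4} + 71680 x^{3} - 172032 x^{2} + 229376 x - 131072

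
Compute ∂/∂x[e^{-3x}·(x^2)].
x \left(2 - 3 x\right) e^{- 3 x}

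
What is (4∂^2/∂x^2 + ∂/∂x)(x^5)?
5 x^{3} \left(x + 16\right)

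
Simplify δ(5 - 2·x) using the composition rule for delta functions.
\frac{\delta(x - 5/2)}{2}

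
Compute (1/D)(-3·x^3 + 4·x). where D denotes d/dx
- \frac{3 x^{4}}{4} + 2 x^{2}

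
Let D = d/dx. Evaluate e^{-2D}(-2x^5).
- 2 x^{5} + 20 x^{4} - 80 x^{3} + 160 x^{2} - 160 x + 64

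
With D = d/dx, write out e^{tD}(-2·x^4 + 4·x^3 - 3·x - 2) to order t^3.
- t^{3} \left(8 x - 4\right) - 12 t^{2} x \left(x - 1\right) - t \left(8 x^{3} - 12 x^{2} + 3\right) - 2 x^{4} + 4 x^{3} - 3 x - 2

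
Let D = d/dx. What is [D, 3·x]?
3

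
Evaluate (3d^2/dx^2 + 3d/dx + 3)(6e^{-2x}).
54 e^{- 2 x}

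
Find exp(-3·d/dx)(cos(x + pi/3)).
\cos{\left(x - 3 + \frac{\pi}{3} \right)}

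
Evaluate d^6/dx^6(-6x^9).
- 362880 x^{3}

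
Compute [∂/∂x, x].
1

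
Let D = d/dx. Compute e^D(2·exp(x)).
2 e^{x + 1}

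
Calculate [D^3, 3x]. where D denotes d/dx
9D^{2}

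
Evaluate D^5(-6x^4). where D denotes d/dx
0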